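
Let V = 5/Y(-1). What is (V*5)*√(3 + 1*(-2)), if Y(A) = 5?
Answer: 5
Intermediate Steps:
V = 1 (V = 5/5 = 5*(⅕) = 1)
(V*5)*√(3 + 1*(-2)) = (1*5)*√(3 + 1*(-2)) = 5*√(3 - 2) = 5*√1 = 5*1 = 5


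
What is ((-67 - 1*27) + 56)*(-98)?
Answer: 3724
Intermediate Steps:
((-67 - 1*27) + 56)*(-98) = ((-67 - 27) + 56)*(-98) = (-94 + 56)*(-98) = -38*(-98) = 3724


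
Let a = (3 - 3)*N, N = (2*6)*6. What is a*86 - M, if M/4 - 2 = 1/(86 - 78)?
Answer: -17/2 ≈ -8.5000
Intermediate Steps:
M = 17/2 (M = 8 + 4/(86 - 78) = 8 + 4/8 = 8 + 4*(1/8) = 8 + 1/2 = 17/2 ≈ 8.5000)
N = 72 (N = 12*6 = 72)
a = 0 (a = (3 - 3)*72 = 0*72 = 0)
a*86 - M = 0*86 - 1*17/2 = 0 - 17/2 = -17/2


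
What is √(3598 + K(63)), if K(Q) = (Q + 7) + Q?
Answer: √3731 ≈ 61.082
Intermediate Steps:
K(Q) = 7 + 2*Q (K(Q) = (7 + Q) + Q = 7 + 2*Q)
√(3598 + K(63)) = √(3598 + (7 + 2*63)) = √(3598 + (7 + 126)) = √(3598 + 133) = √3731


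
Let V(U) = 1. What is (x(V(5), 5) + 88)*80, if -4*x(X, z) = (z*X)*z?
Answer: 6540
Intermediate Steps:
x(X, z) = -X*z**2/4 (x(X, z) = -z*X*z/4 = -X*z*z/4 = -X*z**2/4)
(x(V(5), 5) + 88)*80 = (-1/4*1*5**2 + 88)*80 = (-1/4*1*25 + 88)*80 = (-25/4 + 88)*80 = (327/4)*80 = 6540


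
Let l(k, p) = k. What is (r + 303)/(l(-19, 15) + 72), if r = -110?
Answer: 193/53 ≈ 3.6415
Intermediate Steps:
(r + 303)/(l(-19, 15) + 72) = (-110 + 303)/(-19 + 72) = 193/53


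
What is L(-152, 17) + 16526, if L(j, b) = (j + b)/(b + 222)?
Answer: 3949579/239 ≈ 16525.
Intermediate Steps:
L(j, b) = (b + j)/(222 + b)
L(-152, 17) + 16526 = (17 - 152)/(222 + 17) + 16526 = -135/239 + 16526 = 3949579/239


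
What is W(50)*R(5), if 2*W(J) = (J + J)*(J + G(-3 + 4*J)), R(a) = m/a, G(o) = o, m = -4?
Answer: -9880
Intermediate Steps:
R(a) = -4/a
W(J) = J*(-3 + 5*J) (W(J) = ((J + J)*(J + (-3 + 4*J)))/2 = ((2*J)*(-3 + 5*J))/2 = (2*J*(-3 + 5*J))/2 = J*(-3 + 5*J))
W(50)*R(5) = (50*(-3 + 5*50))*(-4/5) = (50*(-3 + 250))*(-4*⅕) = (50*247)*(-⅘) = 12350*(-⅘) = -9880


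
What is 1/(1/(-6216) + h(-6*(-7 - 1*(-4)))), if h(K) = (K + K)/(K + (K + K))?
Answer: 2072/1381 ≈ 1.5004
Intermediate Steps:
h(K) = ⅔ (h(K) = (2*K)/(K + 2*K) = (2*K)/((3*K)) = (2*K)*(1/(3*K)) = ⅔)
1/(1/(-6216) + h(-6*(-7 - 1*(-4)))) = 1/(1/(-6216) + ⅔) = 1/(-1/6216 + ⅔) = 1/(1381/2072) = 2072/1381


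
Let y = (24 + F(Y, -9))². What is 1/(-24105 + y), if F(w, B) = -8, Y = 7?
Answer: -1/23849 ≈ -4.1930e-5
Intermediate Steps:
y = 256 (y = (24 - 8)² = 16² = 256)
1/(-24105 + y) = 1/(-24105 + 256) = 1/(-23849) = -1/23849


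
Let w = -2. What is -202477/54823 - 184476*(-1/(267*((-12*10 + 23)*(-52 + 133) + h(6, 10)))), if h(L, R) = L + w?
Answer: -144885793325/38316726691 ≈ -3.7813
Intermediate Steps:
h(L, R) = -2 + L (h(L, R) = L - 2 = -2 + L)
-202477/54823 - 184476*(-1/(267*((-12*10 + 23)*(-52 + 133) + h(6, 10)))) = -202477/54823 - 184476*(-1/(267*((-12*10 + 23)*(-52 + 133) + (-2 + 6)))) = -202477*1/54823 - 184476*(-1/(267*((-120 + 23)*81 + 4))) = -202477/54823 - 184476*(-1/(267*(-97*81 + 4))) = -202477/54823 - 184476*(-1/(267*(-7857 + 4))) = -202477/54823 - 184476/((-7853*(-267))) = -202477/54823 - 184476/2096751 = -202477/54823 - 184476*1/2096751 = -202477/54823 - 61492/698917 = -144885793325/38316726691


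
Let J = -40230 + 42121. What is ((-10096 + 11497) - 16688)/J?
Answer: -15287/1891 ≈ -8.0841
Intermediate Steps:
J = 1891
((-10096 + 11497) - 16688)/J = ((-10096 + 11497) - 16688)/1891 = (1401 - 16688)*(1/1891) = -15287*1/1891 = -15287/1891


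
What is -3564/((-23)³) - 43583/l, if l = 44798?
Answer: -370614289/545057266 ≈ -0.67995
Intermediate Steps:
-3564/((-23)³) - 43583/l = -3564/((-23)³) - 43583/44798 = -3564/(-12167) - 43583*1/44798 = -3564*(-1/12167) - 43583/44798 = 3564/12167 - 43583/44798 = -370614289/545057266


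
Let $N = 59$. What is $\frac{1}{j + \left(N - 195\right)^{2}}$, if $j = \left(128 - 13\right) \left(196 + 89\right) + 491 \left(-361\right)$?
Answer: $- \frac{1}{125980} \approx -7.9378 \cdot 10^{-6}$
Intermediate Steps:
$j = -144476$ ($j = 115 \cdot 285 - 177251 = 32775 - 177251 = -144476$)
$\frac{1}{j + \left(N - 195\right)^{2}} = \frac{1}{-144476 + \left(59 - 195\right)^{2}} = \frac{1}{-144476 + \left(-136\right)^{2}} = \frac{1}{-144476 + 18496} = \frac{1}{-125980} = - \frac{1}{125980}$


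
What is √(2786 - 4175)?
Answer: I*√1389 ≈ 37.269*I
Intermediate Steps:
√(2786 - 4175) = √(-1389) = I*√1389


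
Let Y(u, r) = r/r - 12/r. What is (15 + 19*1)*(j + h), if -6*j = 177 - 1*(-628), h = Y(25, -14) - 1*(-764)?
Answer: 451027/21 ≈ 21477.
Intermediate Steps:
Y(u, r) = 1 - 12/r
h = 5361/7 (h = (-12 - 14)/(-14) - 1*(-764) = -1/14*(-26) + 764 = 13/7 + 764 = 5361/7 ≈ 765.86)
j = -805/6 (j = -(177 - 1*(-628))/6 = -(177 + 628)/6 = -⅙*805 = -805/6 ≈ -134.17)
(15 + 19*1)*(j + h) = (15 + 19*1)*(-805/6 + 5361/7) = (15 + 19)*(26531/42) = 34*(26531/42) = 451027/21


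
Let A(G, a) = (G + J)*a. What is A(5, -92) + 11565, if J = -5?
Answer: 11565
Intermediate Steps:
A(G, a) = a*(-5 + G) (A(G, a) = (G - 5)*a = (-5 + G)*a = a*(-5 + G))
A(5, -92) + 11565 = -92*(-5 + 5) + 11565 = -92*0 + 11565 = 0 + 11565 = 11565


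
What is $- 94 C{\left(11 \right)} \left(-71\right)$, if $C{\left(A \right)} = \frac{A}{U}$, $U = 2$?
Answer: $36707$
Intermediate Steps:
$C{\left(A \right)} = \frac{A}{2}$
$- 94 C{\left(11 \right)} \left(-71\right) = - 94 \cdot \frac{1}{2} \cdot 11 \left(-71\right) = \left(-94\right) \frac{11}{2} \left(-71\right) = \left(-517\right) \left(-71\right) = 36707$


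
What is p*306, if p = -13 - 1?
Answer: -4284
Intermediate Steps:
p = -14
p*306 = -14*306 = -4284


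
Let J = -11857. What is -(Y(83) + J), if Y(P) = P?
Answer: 11774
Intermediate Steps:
-(Y(83) + J) = -(83 - 11857) = -1*(-11774) = 11774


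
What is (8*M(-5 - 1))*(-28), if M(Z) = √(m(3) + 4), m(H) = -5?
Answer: -224*I ≈ -224.0*I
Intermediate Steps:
M(Z) = I (M(Z) = √(-5 + 4) = √(-1) = I)
(8*M(-5 - 1))*(-28) = (8*I)*(-28) = -224*I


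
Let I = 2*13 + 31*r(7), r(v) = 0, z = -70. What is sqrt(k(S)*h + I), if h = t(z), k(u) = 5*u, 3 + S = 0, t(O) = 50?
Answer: 2*I*sqrt(181) ≈ 26.907*I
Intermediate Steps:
S = -3 (S = -3 + 0 = -3)
h = 50
I = 26 (I = 2*13 + 31*0 = 26 + 0 = 26)
sqrt(k(S)*h + I) = sqrt((5*(-3))*50 + 26) = sqrt(-15*50 + 26) = sqrt(-750 + 26) = sqrt(-724) = 2*I*sqrt(181)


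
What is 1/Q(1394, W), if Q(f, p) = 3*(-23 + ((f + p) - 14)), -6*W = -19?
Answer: 2/8161 ≈ 0.00024507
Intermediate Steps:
W = 19/6 (W = -⅙*(-19) = 19/6 ≈ 3.1667)
Q(f, p) = -111 + 3*f + 3*p (Q(f, p) = 3*(-23 + (-14 + f + p)) = 3*(-37 + f + p) = -111 + 3*f + 3*p)
1/Q(1394, W) = 1/(-111 + 3*1394 + 3*(19/6)) = 1/(-111 + 4182 + 19/2) = 1/(8161/2) = 2/8161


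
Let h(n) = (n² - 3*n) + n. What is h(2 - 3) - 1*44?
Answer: -41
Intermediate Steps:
h(n) = n² - 2*n
h(2 - 3) - 1*44 = (2 - 3)*(-2 + (2 - 3)) - 1*44 = -(-2 - 1) - 44 = -1*(-3) - 44 = 3 - 44 = -41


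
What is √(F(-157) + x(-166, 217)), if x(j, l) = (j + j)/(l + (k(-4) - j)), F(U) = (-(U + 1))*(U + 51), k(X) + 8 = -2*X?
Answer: 2*I*√606444115/383 ≈ 128.6*I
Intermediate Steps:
k(X) = -8 - 2*X
F(U) = (-1 - U)*(51 + U) (F(U) = (-(1 + U))*(51 + U) = (-1 - U)*(51 + U))
x(j, l) = 2*j/(l - j) (x(j, l) = (j + j)/(l + ((-8 - 2*(-4)) - j)) = (2*j)/(l + ((-8 + 8) - j)) = (2*j)/(l + (0 - j)) = (2*j)/(l - j) = 2*j/(l - j))
√(F(-157) + x(-166, 217)) = √((-51 - 1*(-157)² - 52*(-157)) - 2*(-166)/(-166 - 1*217)) = √((-51 - 1*24649 + 8164) - 2*(-166)/(-166 - 217)) = √((-51 - 24649 + 8164) - 2*(-166)/(-383)) = √(-16536 - 2*(-166)*(-1/383)) = √(-16536 - 332/383) = √(-6333620/383) = 2*I*√606444115/383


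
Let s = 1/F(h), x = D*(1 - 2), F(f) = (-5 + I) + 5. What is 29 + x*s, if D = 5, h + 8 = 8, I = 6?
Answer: 169/6 ≈ 28.167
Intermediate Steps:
h = 0 (h = -8 + 8 = 0)
F(f) = 6 (F(f) = (-5 + 6) + 5 = 1 + 5 = 6)
x = -5 (x = 5*(1 - 2) = 5*(-1) = -5)
s = 1/6 ≈ 0.16667
29 + x*s = 29 - 5*1/6 = 29 - 5/6 = 169/6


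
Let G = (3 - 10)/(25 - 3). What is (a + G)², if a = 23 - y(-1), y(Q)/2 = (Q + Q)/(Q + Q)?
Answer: 207025/484 ≈ 427.74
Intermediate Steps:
y(Q) = 2 (y(Q) = 2*((Q + Q)/(Q + Q)) = 2*((2*Q)/((2*Q))) = 2*((2*Q)*(1/(2*Q))) = 2*1 = 2)
a = 21 (a = 23 - 1*2 = 23 - 2 = 21)
G = -7/22 ≈ -0.31818
(a + G)² = (21 - 7/22)² = (455/22)² = 207025/484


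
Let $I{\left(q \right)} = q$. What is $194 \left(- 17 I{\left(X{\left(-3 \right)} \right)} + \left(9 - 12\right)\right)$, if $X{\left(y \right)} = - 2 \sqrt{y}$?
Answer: $-582 + 6596 i \sqrt{3} \approx -582.0 + 11425.0 i$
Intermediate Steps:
$194 \left(- 17 I{\left(X{\left(-3 \right)} \right)} + \left(9 - 12\right)\right) = 194 \left(- 17 \left(- 2 \sqrt{-3}\right) + \left(9 - 12\right)\right) = 194 \left(- 17 \left(- 2 i \sqrt{3}\right) - 3\right) = 194 \left(34 i \sqrt{3} - 3\right) = 194 \left(-3 + 34 i \sqrt{3}\right) = -582 + 6596 i \sqrt{3}$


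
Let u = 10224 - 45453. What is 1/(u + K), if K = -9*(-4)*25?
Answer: -1/34329 ≈ -2.9130e-5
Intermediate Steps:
u = -35229
K = 900 (K = 36*25 = 900)
1/(u + K) = 1/(-35229 + 900) = 1/(-34329) = -1/34329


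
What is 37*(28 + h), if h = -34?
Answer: -222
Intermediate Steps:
37*(28 + h) = 37*(28 - 34) = 37*(-6) = -222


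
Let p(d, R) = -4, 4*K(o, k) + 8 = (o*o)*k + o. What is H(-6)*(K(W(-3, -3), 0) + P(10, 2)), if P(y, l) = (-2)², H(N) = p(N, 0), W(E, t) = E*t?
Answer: -17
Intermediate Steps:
K(o, k) = -2 + o/4 + k*o²/4 (K(o, k) = -2 + ((o*o)*k + o)/4 = -2 + (o²*k + o)/4 = -2 + (k*o² + o)/4 = -2 + (o + k*o²)/4 = -2 + (o/4 + k*o²/4) = -2 + o/4 + k*o²/4)
H(N) = -4
P(y, l) = 4
H(-6)*(K(W(-3, -3), 0) + P(10, 2)) = -4*((-2 + (-3*(-3))/4 + (¼)*0*(-3*(-3))²) + 4) = -4*((-2 + (¼)*9 + (¼)*0*9²) + 4) = -4*((-2 + 9/4 + (¼)*0*81) + 4) = -4*((-2 + 9/4 + 0) + 4) = -4*(¼ + 4) = -4*17/4 = -17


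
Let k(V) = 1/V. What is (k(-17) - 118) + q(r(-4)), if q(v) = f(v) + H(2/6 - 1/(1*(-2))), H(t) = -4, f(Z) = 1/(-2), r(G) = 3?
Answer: -4167/34 ≈ -122.56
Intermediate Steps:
f(Z) = -½
q(v) = -9/2 (q(v) = -½ - 4 = -9/2)
(k(-17) - 118) + q(r(-4)) = (1/(-17) - 118) - 9/2 = (-1/17 - 118) - 9/2 = -2007/17 - 9/2 = -4167/34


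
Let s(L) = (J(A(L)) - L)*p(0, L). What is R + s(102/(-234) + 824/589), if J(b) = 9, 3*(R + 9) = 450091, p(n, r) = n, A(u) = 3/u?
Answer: 450064/3 ≈ 1.5002e+5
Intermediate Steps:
R = 450064/3 (R = -9 + (⅓)*450091 = -9 + 450091/3 = 450064/3 ≈ 1.5002e+5)
s(L) = 0 (s(L) = (9 - L)*0 = 0)
R + s(102/(-234) + 824/589) = 450064/3 + 0 = 450064/3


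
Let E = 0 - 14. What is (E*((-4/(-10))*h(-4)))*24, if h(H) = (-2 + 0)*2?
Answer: 2688/5 ≈ 537.60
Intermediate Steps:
h(H) = -4 (h(H) = -2*2 = -4)
E = -14
(E*((-4/(-10))*h(-4)))*24 = -14*(-4/(-10))*(-4)*24 = -14*(-4*(-1/10))*(-4)*24 = -28*(-4)/5*24 = -14*(-8/5)*24 = (112/5)*24 = 2688/5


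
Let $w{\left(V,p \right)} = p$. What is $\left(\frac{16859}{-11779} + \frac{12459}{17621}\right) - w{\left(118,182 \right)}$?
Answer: $- \frac{37925830016}{207557759} \approx -182.72$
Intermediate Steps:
$\left(\frac{16859}{-11779} + \frac{12459}{17621}\right) - w{\left(118,182 \right)} = \left(\frac{16859}{-11779} + \frac{12459}{17621}\right) - 182 = \left(16859 \left(- \frac{1}{11779}\right) + 12459 \cdot \frac{1}{17621}\right) - 182 = \left(- \frac{16859}{11779} + \frac{12459}{17621}\right) - 182 = - \frac{150317878}{207557759} - 182 = - \frac{37925830016}{207557759}$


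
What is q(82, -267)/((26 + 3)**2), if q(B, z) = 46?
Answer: 46/841 ≈ 0.054697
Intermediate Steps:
q(82, -267)/((26 + 3)**2) = 46/((26 + 3)**2) = 46/(29**2) = 46/841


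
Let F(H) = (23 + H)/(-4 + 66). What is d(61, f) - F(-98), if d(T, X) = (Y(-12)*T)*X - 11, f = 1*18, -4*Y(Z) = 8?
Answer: -136759/62 ≈ -2205.8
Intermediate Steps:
Y(Z) = -2 (Y(Z) = -¼*8 = -2)
f = 18
d(T, X) = -11 - 2*T*X (d(T, X) = (-2*T)*X - 11 = -2*T*X - 11 = -11 - 2*T*X)
F(H) = 23/62 + H/62 (F(H) = (23 + H)/62 = (23 + H)*(1/62) = 23/62 + H/62)
d(61, f) - F(-98) = (-11 - 2*61*18) - (23/62 + (1/62)*(-98)) = (-11 - 2196) - (23/62 - 49/31) = -2207 - 1*(-75/62) = -2207 + 75/62 = -136759/62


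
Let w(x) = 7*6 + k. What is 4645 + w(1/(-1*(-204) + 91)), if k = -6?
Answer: 4681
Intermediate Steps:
w(x) = 36 (w(x) = 7*6 - 6 = 42 - 6 = 36)
4645 + w(1/(-1*(-204) + 91)) = 4645 + 36 = 4681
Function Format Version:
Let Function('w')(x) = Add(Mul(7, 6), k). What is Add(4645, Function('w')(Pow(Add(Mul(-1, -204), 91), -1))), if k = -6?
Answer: 4681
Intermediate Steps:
Function('w')(x) = 36 (Function('w')(x) = Add(Mul(7, 6), -6) = Add(42, -6) = 36)
Add(4645, Function('w')(Pow(Add(Mul(-1, -204), 91), -1))) = Add(4645, 36) = 4681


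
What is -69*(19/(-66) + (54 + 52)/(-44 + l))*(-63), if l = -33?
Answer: -159183/22 ≈ -7235.6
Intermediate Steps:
-69*(19/(-66) + (54 + 52)/(-44 + l))*(-63) = -69*(19/(-66) + (54 + 52)/(-44 - 33))*(-63) = -69*(19*(-1/66) + 106/(-77))*(-63) = -69*(-19/66 + 106*(-1/77))*(-63) = -69*(-19/66 - 106/77)*(-63) = -69*(-769/462)*(-63) = (17687/154)*(-63) = -159183/22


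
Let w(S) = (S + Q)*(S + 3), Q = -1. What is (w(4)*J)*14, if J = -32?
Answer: -9408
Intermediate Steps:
w(S) = (-1 + S)*(3 + S) (w(S) = (S - 1)*(S + 3) = (-1 + S)*(3 + S))
(w(4)*J)*14 = ((-3 + 4² + 2*4)*(-32))*14 = ((-3 + 16 + 8)*(-32))*14 = (21*(-32))*14 = -672*14 = -9408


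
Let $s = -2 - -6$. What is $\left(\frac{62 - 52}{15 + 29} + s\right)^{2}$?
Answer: $\frac{8649}{484} \approx 17.87$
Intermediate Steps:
$s = 4$ ($s = -2 + 6 = 4$)
$\left(\frac{62 - 52}{15 + 29} + s\right)^{2} = \left(\frac{62 - 52}{15 + 29} + 4\right)^{2} = \left(\frac{10}{44} + 4\right)^{2} = \left(10 \cdot \frac{1}{44} + 4\right)^{2} = \left(\frac{5}{22} + 4\right)^{2} = \left(\frac{93}{22}\right)^{2} = \frac{8649}{484}$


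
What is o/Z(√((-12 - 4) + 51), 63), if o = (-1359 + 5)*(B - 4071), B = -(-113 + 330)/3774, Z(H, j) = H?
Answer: 10401543767*√35/66045 ≈ 9.3173e+5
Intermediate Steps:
B = -217/3774 (B = -1*217*(1/3774) = -217*1/3774 = -217/3774 ≈ -0.057499)
o = 10401543767/1887 (o = (-1359 + 5)*(-217/3774 - 4071) = -1354*(-15364171/3774) = 10401543767/1887 ≈ 5.5122e+6)
o/Z(√((-12 - 4) + 51), 63) = 10401543767/(1887*(√((-12 - 4) + 51))) = 10401543767/(1887*(√(-16 + 51))) = 10401543767/(1887*(√35)) = 10401543767*(√35/35)/1887 = 10401543767*√35/66045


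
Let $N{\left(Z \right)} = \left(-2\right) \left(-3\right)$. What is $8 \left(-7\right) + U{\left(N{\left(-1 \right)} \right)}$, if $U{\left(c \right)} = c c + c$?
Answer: $-14$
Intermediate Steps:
$N{\left(Z \right)} = 6$
$U{\left(c \right)} = c + c^{2}$ ($U{\left(c \right)} = c^{2} + c = c + c^{2}$)
$8 \left(-7\right) + U{\left(N{\left(-1 \right)} \right)} = 8 \left(-7\right) + 6 \left(1 + 6\right) = -56 + 6 \cdot 7 = -56 + 42 = -14$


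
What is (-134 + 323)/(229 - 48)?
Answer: 189/181 ≈ 1.0442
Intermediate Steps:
(-134 + 323)/(229 - 48) = 189/181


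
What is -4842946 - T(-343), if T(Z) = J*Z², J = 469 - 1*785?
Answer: 32334138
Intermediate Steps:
J = -316 (J = 469 - 785 = -316)
T(Z) = -316*Z²
-4842946 - T(-343) = -4842946 - (-316)*(-343)² = -4842946 - (-316)*117649 = -4842946 - 1*(-37177084) = -4842946 + 37177084 = 32334138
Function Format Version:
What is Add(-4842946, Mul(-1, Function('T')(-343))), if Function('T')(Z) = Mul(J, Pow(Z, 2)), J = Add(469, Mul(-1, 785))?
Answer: 32334138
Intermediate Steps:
J = -316 (J = Add(469, -785) = -316)
Function('T')(Z) = Mul(-316, Pow(Z, 2))
Add(-4842946, Mul(-1, Function('T')(-343))) = Add(-4842946, Mul(-1, Mul(-316, Pow(-343, 2)))) = Add(-4842946, Mul(-1, Mul(-316, 117649))) = Add(-4842946, Mul(-1, -37177084)) = Add(-4842946, 37177084) = 32334138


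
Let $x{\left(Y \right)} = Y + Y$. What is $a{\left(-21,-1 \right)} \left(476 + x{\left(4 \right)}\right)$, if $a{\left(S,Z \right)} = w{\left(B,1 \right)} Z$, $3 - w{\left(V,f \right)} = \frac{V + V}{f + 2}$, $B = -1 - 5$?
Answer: $-3388$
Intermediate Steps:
$B = -6$ ($B = -1 - 5 = -6$)
$x{\left(Y \right)} = 2 Y$
$w{\left(V,f \right)} = 3 - \frac{2 V}{2 + f}$ ($w{\left(V,f \right)} = 3 - \frac{V + V}{f + 2} = 3 - \frac{2 V}{2 + f}$)
$a{\left(S,Z \right)} = 7 Z$ ($a{\left(S,Z \right)} = \frac{6 - -12 + 3 \cdot 1}{2 + 1} Z = \frac{6 + 12 + 3}{3} Z = \frac{1}{3} \cdot 21 Z = 7 Z$)
$a{\left(-21,-1 \right)} \left(476 + x{\left(4 \right)}\right) = 7 \left(-1\right) \left(476 + 2 \cdot 4\right) = - 7 \left(476 + 8\right) = \left(-7\right) 484 = -3388$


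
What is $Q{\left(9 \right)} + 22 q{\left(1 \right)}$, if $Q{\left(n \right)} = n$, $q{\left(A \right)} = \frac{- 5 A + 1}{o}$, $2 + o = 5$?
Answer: $- \frac{61}{3} \approx -20.333$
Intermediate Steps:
$o = 3$ ($o = -2 + 5 = 3$)
$q{\left(A \right)} = \frac{1}{3} - \frac{5 A}{3}$ ($q{\left(A \right)} = \frac{- 5 A + 1}{3} = \left(1 - 5 A\right) \frac{1}{3} = \frac{1}{3} - \frac{5 A}{3}$)
$Q{\left(9 \right)} + 22 q{\left(1 \right)} = 9 + 22 \left(\frac{1}{3} - \frac{5}{3}\right) = 9 + 22 \left(- \frac{4}{3}\right) = 9 - \frac{88}{3} = - \frac{61}{3}$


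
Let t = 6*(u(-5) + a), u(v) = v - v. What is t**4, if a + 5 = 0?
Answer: 810000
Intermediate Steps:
a = -5 (a = -5 + 0 = -5)
u(v) = 0
t = -30 (t = 6*(0 - 5) = 6*(-5) = -30)
t**4 = (-30)**4 = 810000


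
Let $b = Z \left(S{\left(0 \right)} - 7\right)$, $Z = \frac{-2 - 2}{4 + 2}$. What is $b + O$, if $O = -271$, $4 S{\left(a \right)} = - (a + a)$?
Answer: $- \frac{799}{3} \approx -266.33$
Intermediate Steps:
$S{\left(a \right)} = - \frac{a}{2}$ ($S{\left(a \right)} = \frac{\left(-1\right) \left(a + a\right)}{4} = \frac{\left(-1\right) 2 a}{4} = \frac{\left(-2\right) a}{4} = - \frac{a}{2}$)
$Z = - \frac{2}{3}$ ($Z = - \frac{4}{6} = \left(-4\right) \frac{1}{6} = - \frac{2}{3} \approx -0.66667$)
$b = \frac{14}{3}$ ($b = - \frac{2 \left(\left(- \frac{1}{2}\right) 0 - 7\right)}{3} = - \frac{2 \left(0 - 7\right)}{3} = \left(- \frac{2}{3}\right) \left(-7\right) = \frac{14}{3} \approx 4.6667$)
$b + O = \frac{14}{3} - 271 = - \frac{799}{3}$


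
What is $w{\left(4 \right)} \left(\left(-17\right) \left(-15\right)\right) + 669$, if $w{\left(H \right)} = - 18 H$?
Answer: $-17691$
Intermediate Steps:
$w{\left(4 \right)} \left(\left(-17\right) \left(-15\right)\right) + 669 = \left(-18\right) 4 \left(\left(-17\right) \left(-15\right)\right) + 669 = \left(-72\right) 255 + 669 = -18360 + 669 = -17691$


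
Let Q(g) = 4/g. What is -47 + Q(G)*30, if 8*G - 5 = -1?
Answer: 193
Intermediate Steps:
G = 1/2 (G = 5/8 + (1/8)*(-1) = 5/8 - 1/8 = 1/2 ≈ 0.50000)
-47 + Q(G)*30 = -47 + (4/(1/2))*30 = -47 + (4*2)*30 = -47 + 8*30 = -47 + 240 = 193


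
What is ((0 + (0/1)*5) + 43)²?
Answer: 1849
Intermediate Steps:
((0 + (0/1)*5) + 43)² = ((0 + (0*1)*5) + 43)² = ((0 + 0*5) + 43)² = ((0 + 0) + 43)² = (0 + 43)² = 43² = 1849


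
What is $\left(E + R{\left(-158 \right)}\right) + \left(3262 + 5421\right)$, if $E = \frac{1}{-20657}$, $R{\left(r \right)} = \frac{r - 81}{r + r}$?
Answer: $\frac{56684191703}{6527612} \approx 8683.8$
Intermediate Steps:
$R{\left(r \right)} = \frac{-81 + r}{2 r}$
$E = - \frac{1}{20657} \approx -4.841 \cdot 10^{-5}$
$\left(E + R{\left(-158 \right)}\right) + \left(3262 + 5421\right) = \left(- \frac{1}{20657} + \frac{-81 - 158}{2 \left(-158\right)}\right) + \left(3262 + 5421\right) = \left(- \frac{1}{20657} + \frac{1}{2} \left(- \frac{1}{158}\right) \left(-239\right)\right) + 8683 = \left(- \frac{1}{20657} + \frac{239}{316}\right) + 8683 = \frac{4936707}{6527612} + 8683 = \frac{56684191703}{6527612}$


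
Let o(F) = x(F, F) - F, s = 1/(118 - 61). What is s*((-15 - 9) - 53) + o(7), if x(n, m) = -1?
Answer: -533/57 ≈ -9.3509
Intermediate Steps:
s = 1/57 ≈ 0.017544
o(F) = -1 - F
s*((-15 - 9) - 53) + o(7) = ((-15 - 9) - 53)/57 + (-1 - 1*7) = (-24 - 53)/57 + (-1 - 7) = (1/57)*(-77) - 8 = -77/57 - 8 = -533/57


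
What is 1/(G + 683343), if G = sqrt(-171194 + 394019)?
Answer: 227781/155652477608 - 5*sqrt(8913)/466957432824 ≈ 1.4624e-6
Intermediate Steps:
G = 5*sqrt(8913) (G = sqrt(222825) = 5*sqrt(8913) ≈ 472.04)
1/(G + 683343) = 1/(5*sqrt(8913) + 683343) = 1/(683343 + 5*sqrt(8913))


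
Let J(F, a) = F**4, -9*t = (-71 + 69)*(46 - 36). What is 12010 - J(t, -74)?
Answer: 78637610/6561 ≈ 11986.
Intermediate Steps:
t = 20/9 (t = -(-71 + 69)*(46 - 36)/9 = -(-2)*10/9 = -1/9*(-20) = 20/9 ≈ 2.2222)
12010 - J(t, -74) = 12010 - (20/9)**4 = 12010 - 1*160000/6561 = 12010 - 160000/6561 = 78637610/6561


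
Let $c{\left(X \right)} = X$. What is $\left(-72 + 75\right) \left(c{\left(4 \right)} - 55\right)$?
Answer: $-153$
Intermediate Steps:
$\left(-72 + 75\right) \left(c{\left(4 \right)} - 55\right) = \left(-72 + 75\right) \left(4 - 55\right) = 3 \left(-51\right) = -153$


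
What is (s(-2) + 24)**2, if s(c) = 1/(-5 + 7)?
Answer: 2401/4 ≈ 600.25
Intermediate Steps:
s(c) = 1/2
(s(-2) + 24)**2 = (1/2 + 24)**2 = (49/2)**2 = 2401/4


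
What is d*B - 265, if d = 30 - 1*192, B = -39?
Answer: 6053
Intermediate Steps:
d = -162 (d = 30 - 192 = -162)
d*B - 265 = -162*(-39) - 265 = 6318 - 265 = 6053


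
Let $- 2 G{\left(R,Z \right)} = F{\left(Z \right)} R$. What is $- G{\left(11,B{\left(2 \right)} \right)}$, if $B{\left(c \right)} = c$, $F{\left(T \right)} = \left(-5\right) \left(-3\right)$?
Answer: $\frac{165}{2} \approx 82.5$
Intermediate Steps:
$F{\left(T \right)} = 15$
$G{\left(R,Z \right)} = - \frac{15 R}{2}$
$- G{\left(11,B{\left(2 \right)} \right)} = - \frac{\left(-15\right) 11}{2} = \left(-1\right) \left(- \frac{165}{2}\right) = \frac{165}{2}$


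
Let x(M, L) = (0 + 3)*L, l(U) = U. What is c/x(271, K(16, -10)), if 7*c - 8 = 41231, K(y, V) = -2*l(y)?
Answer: -41239/672 ≈ -61.368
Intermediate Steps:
K(y, V) = -2*y
x(M, L) = 3*L
c = 41239/7 (c = 8/7 + (⅐)*41231 = 8/7 + 41231/7 = 41239/7 ≈ 5891.3)
c/x(271, K(16, -10)) = 41239/(7*((3*(-2*16)))) = 41239/(7*((3*(-32)))) = (41239/7)/(-96) = (41239/7)*(-1/96) = -41239/672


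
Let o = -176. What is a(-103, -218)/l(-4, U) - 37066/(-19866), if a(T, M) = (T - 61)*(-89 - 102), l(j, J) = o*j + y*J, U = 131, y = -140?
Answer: 91318/1018479 ≈ 0.089661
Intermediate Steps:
l(j, J) = -176*j - 140*J
a(T, M) = 11651 - 191*T (a(T, M) = (-61 + T)*(-191) = 11651 - 191*T)
a(-103, -218)/l(-4, U) - 37066/(-19866) = (11651 - 191*(-103))/(-176*(-4) - 140*131) - 37066/(-19866) = (11651 + 19673)/(704 - 18340) - 37066*(-1/19866) = 31324/(-17636) + 431/231 = 31324*(-1/17636) + 431/231 = -7831/4409 + 431/231 = 91318/1018479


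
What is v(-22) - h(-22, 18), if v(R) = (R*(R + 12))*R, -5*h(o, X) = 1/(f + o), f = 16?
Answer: -145201/30 ≈ -4840.0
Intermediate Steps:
h(o, X) = -1/(5*(16 + o))
v(R) = R²*(12 + R) (v(R) = (R*(12 + R))*R = R²*(12 + R))
v(-22) - h(-22, 18) = (-22)²*(12 - 22) - (-1)/(80 + 5*(-22)) = 484*(-10) - (-1)/(80 - 110) = -4840 - (-1)/(-30) = -4840 - (-1)*(-1)/30 = -4840 - 1*1/30 = -4840 - 1/30 = -145201/30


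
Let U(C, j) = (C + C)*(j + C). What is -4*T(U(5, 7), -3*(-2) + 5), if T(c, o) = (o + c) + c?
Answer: -1004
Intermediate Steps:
U(C, j) = 2*C*(C + j) (U(C, j) = (2*C)*(C + j) = 2*C*(C + j))
T(c, o) = o + 2*c (T(c, o) = (c + o) + c = o + 2*c)
-4*T(U(5, 7), -3*(-2) + 5) = -4*((-3*(-2) + 5) + 2*(2*5*(5 + 7))) = -4*((6 + 5) + 2*(2*5*12)) = -4*(11 + 2*120) = -4*(11 + 240) = -4*251 = -1004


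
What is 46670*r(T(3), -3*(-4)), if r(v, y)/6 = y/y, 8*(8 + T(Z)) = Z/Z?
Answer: 280020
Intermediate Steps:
T(Z) = -63/8 (T(Z) = -8 + (Z/Z)/8 = -8 + (⅛)*1 = -8 + ⅛ = -63/8)
r(v, y) = 6 (r(v, y) = 6*(y/y) = 6*1 = 6)
46670*r(T(3), -3*(-4)) = 46670*6 = 280020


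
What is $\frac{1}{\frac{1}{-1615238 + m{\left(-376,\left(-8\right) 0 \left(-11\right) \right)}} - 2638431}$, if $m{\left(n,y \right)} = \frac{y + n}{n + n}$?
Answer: $- \frac{3230475}{8523385384727} \approx -3.7901 \cdot 10^{-7}$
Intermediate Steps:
$m{\left(n,y \right)} = \frac{n + y}{2 n}$
$\frac{1}{\frac{1}{-1615238 + m{\left(-376,\left(-8\right) 0 \left(-11\right) \right)}} - 2638431} = \frac{1}{\frac{1}{-1615238 + \frac{-376 + \left(-8\right) 0 \left(-11\right)}{2 \left(-376\right)}} - 2638431} = \frac{1}{\frac{1}{-1615238 + \frac{1}{2} \left(- \frac{1}{376}\right) \left(-376 + 0 \left(-11\right)\right)} - 2638431} = \frac{1}{\frac{1}{-1615238 + \frac{1}{2} \left(- \frac{1}{376}\right) \left(-376 + 0\right)} - 2638431} = \frac{1}{\frac{1}{-1615238 + \frac{1}{2} \left(- \frac{1}{376}\right) \left(-376\right)} - 2638431} = \frac{1}{\frac{1}{-1615238 + \frac{1}{2}} - 2638431} = \frac{1}{\frac{1}{- \frac{3230475}{2}} - 2638431} = \frac{1}{- \frac{2}{3230475} - 2638431} = \frac{1}{- \frac{8523385384727}{3230475}} = - \frac{3230475}{8523385384727}$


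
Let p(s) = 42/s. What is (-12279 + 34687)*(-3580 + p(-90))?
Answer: -1203466456/15 ≈ -8.0231e+7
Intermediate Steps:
(-12279 + 34687)*(-3580 + p(-90)) = (-12279 + 34687)*(-3580 + 42/(-90)) = 22408*(-3580 + 42*(-1/90)) = 22408*(-3580 - 7/15) = 22408*(-53707/15) = -1203466456/15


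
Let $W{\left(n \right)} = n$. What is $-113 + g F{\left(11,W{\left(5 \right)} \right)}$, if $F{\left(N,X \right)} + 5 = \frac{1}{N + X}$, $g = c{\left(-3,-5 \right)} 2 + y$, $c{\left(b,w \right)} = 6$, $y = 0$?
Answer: $- \frac{689}{4} \approx -172.25$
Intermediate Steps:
$g = 12$ ($g = 6 \cdot 2 + 0 = 12 + 0 = 12$)
$F{\left(N,X \right)} = -5 + \frac{1}{N + X}$
$-113 + g F{\left(11,W{\left(5 \right)} \right)} = -113 + 12 \frac{1 - 55 - 25}{11 + 5} = -113 + 12 \frac{1 - 55 - 25}{16} = -113 + 12 \cdot \frac{1}{16} \left(-79\right) = -113 + 12 \left(- \frac{79}{16}\right) = -113 - \frac{237}{4} = - \frac{689}{4}$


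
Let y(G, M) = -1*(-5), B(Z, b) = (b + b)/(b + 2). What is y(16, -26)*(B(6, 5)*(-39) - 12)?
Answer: -2370/7 ≈ -338.57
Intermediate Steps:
B(Z, b) = 2*b/(2 + b) (B(Z, b) = (2*b)/(2 + b) = 2*b/(2 + b))
y(G, M) = 5
y(16, -26)*(B(6, 5)*(-39) - 12) = 5*((2*5/(2 + 5))*(-39) - 12) = 5*((2*5/7)*(-39) - 12) = 5*((2*5*(1/7))*(-39) - 12) = 5*((10/7)*(-39) - 12) = 5*(-390/7 - 12) = 5*(-474/7) = -2370/7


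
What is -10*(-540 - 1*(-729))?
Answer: -1890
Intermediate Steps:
-10*(-540 - 1*(-729)) = -10*(-540 + 729) = -10*189 = -1890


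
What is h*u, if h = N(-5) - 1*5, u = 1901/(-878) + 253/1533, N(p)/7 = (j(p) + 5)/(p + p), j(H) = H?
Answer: 13460495/1345974 ≈ 10.001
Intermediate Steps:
N(p) = 7*(5 + p)/(2*p) (N(p) = 7*((p + 5)/(p + p)) = 7*((5 + p)/((2*p))) = 7*((5 + p)*(1/(2*p))) = 7*((5 + p)/(2*p)) = 7*(5 + p)/(2*p))
u = -2692099/1345974 (u = 1901*(-1/878) + 253*(1/1533) = -1901/878 + 253/1533 = -2692099/1345974 ≈ -2.0001)
h = -5 (h = (7/2)*(5 - 5)/(-5) - 1*5 = (7/2)*(-1/5)*0 - 5 = 0 - 5 = -5)
h*u = -5*(-2692099/1345974) = 13460495/1345974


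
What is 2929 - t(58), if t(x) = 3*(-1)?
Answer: 2932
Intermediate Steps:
t(x) = -3
2929 - t(58) = 2929 - 1*(-3) = 2929 + 3 = 2932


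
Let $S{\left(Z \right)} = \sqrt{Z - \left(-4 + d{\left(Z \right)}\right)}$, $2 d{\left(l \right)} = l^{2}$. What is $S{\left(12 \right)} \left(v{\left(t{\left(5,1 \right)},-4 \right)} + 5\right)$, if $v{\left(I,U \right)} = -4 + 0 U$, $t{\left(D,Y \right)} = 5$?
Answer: $2 i \sqrt{14} \approx 7.4833 i$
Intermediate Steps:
$d{\left(l \right)} = \frac{l^{2}}{2}$
$v{\left(I,U \right)} = -4$ ($v{\left(I,U \right)} = -4 + 0 = -4$)
$S{\left(Z \right)} = \sqrt{4 + Z - \frac{Z^{2}}{2}}$ ($S{\left(Z \right)} = \sqrt{Z - \left(-4 + \frac{Z^{2}}{2}\right)} = \sqrt{4 + Z - \frac{Z^{2}}{2}}$)
$S{\left(12 \right)} \left(v{\left(t{\left(5,1 \right)},-4 \right)} + 5\right) = \frac{\sqrt{16 - 2 \cdot 12^{2} + 4 \cdot 12}}{2} \left(-4 + 5\right) = \frac{\sqrt{16 - 288 + 48}}{2} \cdot 1 = \frac{\sqrt{-224}}{2} \cdot 1 = \frac{4 i \sqrt{14}}{2} \cdot 1 = 2 i \sqrt{14} \cdot 1 = 2 i \sqrt{14}$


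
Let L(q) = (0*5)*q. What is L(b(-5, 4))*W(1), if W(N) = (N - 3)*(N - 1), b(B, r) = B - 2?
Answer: 0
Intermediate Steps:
b(B, r) = -2 + B
W(N) = (-1 + N)*(-3 + N) (W(N) = (-3 + N)*(-1 + N) = (-1 + N)*(-3 + N))
L(q) = 0 (L(q) = 0*q = 0)
L(b(-5, 4))*W(1) = 0*(3 + 1² - 4*1) = 0*(3 + 1 - 4) = 0*0 = 0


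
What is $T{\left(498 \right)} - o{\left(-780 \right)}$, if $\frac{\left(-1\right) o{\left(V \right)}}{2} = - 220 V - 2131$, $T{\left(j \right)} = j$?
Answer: $339436$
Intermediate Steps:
$o{\left(V \right)} = 4262 + 440 V$ ($o{\left(V \right)} = - 2 \left(- 220 V - 2131\right) = - 2 \left(-2131 - 220 V\right) = 4262 + 440 V$)
$T{\left(498 \right)} - o{\left(-780 \right)} = 498 - \left(4262 + 440 \left(-780\right)\right) = 498 - \left(4262 - 343200\right) = 498 - -338938 = 498 + 338938 = 339436$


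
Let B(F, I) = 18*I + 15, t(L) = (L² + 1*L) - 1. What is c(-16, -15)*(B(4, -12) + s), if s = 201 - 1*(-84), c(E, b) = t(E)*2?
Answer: 40152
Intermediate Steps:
t(L) = -1 + L + L² (t(L) = (L² + L) - 1 = (L + L²) - 1 = -1 + L + L²)
B(F, I) = 15 + 18*I
c(E, b) = -2 + 2*E + 2*E² (c(E, b) = (-1 + E + E²)*2 = -2 + 2*E + 2*E²)
s = 285 (s = 201 + 84 = 285)
c(-16, -15)*(B(4, -12) + s) = (-2 + 2*(-16) + 2*(-16)²)*((15 + 18*(-12)) + 285) = (-2 - 32 + 2*256)*((15 - 216) + 285) = (-2 - 32 + 512)*(-201 + 285) = 478*84 = 40152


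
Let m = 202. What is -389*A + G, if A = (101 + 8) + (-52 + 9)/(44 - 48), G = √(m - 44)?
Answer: -186331/4 + √158 ≈ -46570.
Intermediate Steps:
G = √158 (G = √(202 - 44) = √158 ≈ 12.570)
A = 479/4 (A = 109 - 43/(-4) = 109 - 43*(-¼) = 109 + 43/4 = 479/4 ≈ 119.75)
-389*A + G = -389*479/4 + √158 = -186331/4 + √158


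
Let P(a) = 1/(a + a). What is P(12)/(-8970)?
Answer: -1/215280 ≈ -4.6451e-6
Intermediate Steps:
P(a) = 1/(2*a)
P(12)/(-8970) = ((½)/12)/(-8970) = ((½)*(1/12))*(-1/8970) = (1/24)*(-1/8970) = -1/215280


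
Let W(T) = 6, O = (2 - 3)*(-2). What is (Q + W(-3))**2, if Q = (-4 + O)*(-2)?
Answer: 100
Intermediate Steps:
O = 2 (O = -1*(-2) = 2)
Q = 4 (Q = (-4 + 2)*(-2) = -2*(-2) = 4)
(Q + W(-3))**2 = (4 + 6)**2 = 10**2 = 100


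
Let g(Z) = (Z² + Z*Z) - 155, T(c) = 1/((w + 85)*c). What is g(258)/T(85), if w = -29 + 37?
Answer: 1051151565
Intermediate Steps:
w = 8
T(c) = 1/(93*c) (T(c) = 1/((8 + 85)*c) = 1/(93*c))
g(Z) = -155 + 2*Z² (g(Z) = (Z² + Z²) - 155 = 2*Z² - 155 = -155 + 2*Z²)
g(258)/T(85) = (-155 + 2*258²)/(((1/93)/85)) = (-155 + 2*66564)/(((1/93)*(1/85))) = (-155 + 133128)/(1/7905) = 132973*7905 = 1051151565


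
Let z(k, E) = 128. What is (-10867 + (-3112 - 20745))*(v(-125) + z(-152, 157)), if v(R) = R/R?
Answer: -4479396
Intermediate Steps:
v(R) = 1
(-10867 + (-3112 - 20745))*(v(-125) + z(-152, 157)) = (-10867 + (-3112 - 20745))*(1 + 128) = (-10867 - 23857)*129 = -34724*129 = -4479396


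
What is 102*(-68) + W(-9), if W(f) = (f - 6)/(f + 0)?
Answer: -20803/3 ≈ -6934.3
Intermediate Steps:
W(f) = (-6 + f)/f
102*(-68) + W(-9) = 102*(-68) + (-6 - 9)/(-9) = -6936 - ⅑*(-15) = -6936 + 5/3 = -20803/3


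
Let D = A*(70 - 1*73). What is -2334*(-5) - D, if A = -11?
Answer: 11637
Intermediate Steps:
D = 33 (D = -11*(70 - 1*73) = -11*(70 - 73) = -11*(-3) = 33)
-2334*(-5) - D = -2334*(-5) - 1*33 = 11670 - 33 = 11637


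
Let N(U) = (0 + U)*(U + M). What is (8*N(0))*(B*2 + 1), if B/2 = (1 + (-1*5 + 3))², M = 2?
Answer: 0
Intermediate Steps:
N(U) = U*(2 + U) (N(U) = (0 + U)*(U + 2) = U*(2 + U))
B = 2 (B = 2*(1 + (-1*5 + 3))² = 2*(1 + (-5 + 3))² = 2*(1 - 2)² = 2*(-1)² = 2*1 = 2)
(8*N(0))*(B*2 + 1) = (8*(0*(2 + 0)))*(2*2 + 1) = (8*(0*2))*(4 + 1) = (8*0)*5 = 0*5 = 0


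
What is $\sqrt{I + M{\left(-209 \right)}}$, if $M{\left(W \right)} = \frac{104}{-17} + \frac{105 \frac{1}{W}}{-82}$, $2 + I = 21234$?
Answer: $\frac{3 \sqrt{200189589226770}}{291346} \approx 145.69$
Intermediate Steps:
$I = 21232$ ($I = -2 + 21234 = 21232$)
$M{\left(W \right)} = - \frac{104}{17} - \frac{105}{82 W}$ ($M{\left(W \right)} = 104 \left(- \frac{1}{17}\right) + \frac{105}{W} \left(- \frac{1}{82}\right) = - \frac{104}{17} - \frac{105}{82 W}$)
$\sqrt{I + M{\left(-209 \right)}} = \sqrt{21232 + \frac{-1785 - -1782352}{1394 \left(-209\right)}} = \sqrt{21232 + \frac{1}{1394} \left(- \frac{1}{209}\right) \left(-1785 + 1782352\right)} = \sqrt{21232 + \frac{1}{1394} \left(- \frac{1}{209}\right) 1780567} = \sqrt{21232 - \frac{1780567}{291346}} = \sqrt{\frac{6184077705}{291346}} = \frac{3 \sqrt{200189589226770}}{291346}$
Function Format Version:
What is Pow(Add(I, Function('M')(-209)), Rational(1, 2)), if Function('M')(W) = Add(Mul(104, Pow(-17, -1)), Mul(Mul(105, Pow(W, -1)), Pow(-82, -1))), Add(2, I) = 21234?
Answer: Mul(Rational(3, 291346), Pow(200189589226770, Rational(1, 2))) ≈ 145.69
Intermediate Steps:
I = 21232 (I = Add(-2, 21234) = 21232)
Function('M')(W) = Add(Rational(-104, 17), Mul(Rational(-105, 82), Pow(W, -1))) (Function('M')(W) = Add(Mul(104, Rational(-1, 17)), Mul(Mul(105, Pow(W, -1)), Rational(-1, 82))) = Add(Rational(-104, 17), Mul(Rational(-105, 82), Pow(W, -1))))
Pow(Add(I, Function('M')(-209)), Rational(1, 2)) = Pow(Add(21232, Mul(Rational(1, 1394), Pow(-209, -1), Add(-1785, Mul(-8528, -209)))), Rational(1, 2)) = Pow(Add(21232, Mul(Rational(1, 1394), Rational(-1, 209), Add(-1785, 1782352))), Rational(1, 2)) = Pow(Add(21232, Mul(Rational(1, 1394), Rational(-1, 209), 1780567)), Rational(1, 2)) = Pow(Add(21232, Rational(-1780567, 291346)), Rational(1, 2)) = Pow(Rational(6184077705, 291346), Rational(1, 2)) = Mul(Rational(3, 291346), Pow(200189589226770, Rational(1, 2)))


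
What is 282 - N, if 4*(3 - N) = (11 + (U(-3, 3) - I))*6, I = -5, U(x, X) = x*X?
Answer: 579/2 ≈ 289.50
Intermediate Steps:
U(x, X) = X*x
N = -15/2 (N = 3 - (11 + (3*(-3) - 1*(-5)))*6/4 = 3 - (11 + (-9 + 5))*6/4 = 3 - (11 - 4)*6/4 = 3 - 7*6/4 = 3 - 1/4*42 = 3 - 21/2 = -15/2 ≈ -7.5000)
282 - N = 282 - 1*(-15/2) = 282 + 15/2 = 579/2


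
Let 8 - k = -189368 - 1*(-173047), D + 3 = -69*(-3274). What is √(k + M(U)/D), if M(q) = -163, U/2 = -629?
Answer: 2*√208326048035343/225903 ≈ 127.78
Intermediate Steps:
U = -1258 (U = 2*(-629) = -1258)
D = 225903 (D = -3 - 69*(-3274) = -3 + 225906 = 225903)
k = 16329 (k = 8 - (-189368 - 1*(-173047)) = 8 - (-189368 + 173047) = 8 - 1*(-16321) = 8 + 16321 = 16329)
√(k + M(U)/D) = √(16329 - 163/225903) = √(3688769924/225903) = 2*√208326048035343/225903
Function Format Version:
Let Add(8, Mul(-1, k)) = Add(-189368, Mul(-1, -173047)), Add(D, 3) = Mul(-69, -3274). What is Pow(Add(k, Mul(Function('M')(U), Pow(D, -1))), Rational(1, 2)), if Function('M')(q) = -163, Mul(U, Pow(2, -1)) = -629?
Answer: Mul(Rational(2, 225903), Pow(208326048035343, Rational(1, 2))) ≈ 127.78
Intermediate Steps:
U = -1258 (U = Mul(2, -629) = -1258)
D = 225903 (D = Add(-3, Mul(-69, -3274)) = Add(-3, 225906) = 225903)
k = 16329 (k = Add(8, Mul(-1, Add(-189368, Mul(-1, -173047)))) = Add(8, Mul(-1, Add(-189368, 173047))) = Add(8, Mul(-1, -16321)) = Add(8, 16321) = 16329)
Pow(Add(k, Mul(Function('M')(U), Pow(D, -1))), Rational(1, 2)) = Pow(Add(16329, Mul(-163, Pow(225903, -1))), Rational(1, 2)) = Pow(Add(16329, Mul(-163, Rational(1, 225903))), Rational(1, 2)) = Pow(Add(16329, Rational(-163, 225903)), Rational(1, 2)) = Pow(Rational(3688769924, 225903), Rational(1, 2)) = Mul(Rational(2, 225903), Pow(208326048035343, Rational(1, 2)))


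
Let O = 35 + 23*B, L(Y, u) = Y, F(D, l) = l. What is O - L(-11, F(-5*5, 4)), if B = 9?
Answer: 253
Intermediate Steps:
O = 242 (O = 35 + 23*9 = 35 + 207 = 242)
O - L(-11, F(-5*5, 4)) = 242 - 1*(-11) = 242 + 11 = 253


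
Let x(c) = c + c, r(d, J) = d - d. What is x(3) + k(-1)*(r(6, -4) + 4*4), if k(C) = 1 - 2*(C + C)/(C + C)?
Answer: -10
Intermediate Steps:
r(d, J) = 0
x(c) = 2*c
k(C) = -1 (k(C) = 1 - 2*2*C/(2*C) = 1 - 2*2*C*1/(2*C) = 1 - 2*1 = 1 - 2 = -1)
x(3) + k(-1)*(r(6, -4) + 4*4) = 2*3 - (0 + 4*4) = 6 - (0 + 16) = 6 - 1*16 = 6 - 16 = -10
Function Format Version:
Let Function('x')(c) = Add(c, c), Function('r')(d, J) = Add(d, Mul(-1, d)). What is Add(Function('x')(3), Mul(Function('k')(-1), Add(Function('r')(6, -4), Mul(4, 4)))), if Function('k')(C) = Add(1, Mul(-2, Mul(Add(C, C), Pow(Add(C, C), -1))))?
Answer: -10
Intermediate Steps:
Function('r')(d, J) = 0
Function('x')(c) = Mul(2, c)
Function('k')(C) = -1 (Function('k')(C) = Add(1, Mul(-2, Mul(Mul(2, C), Pow(Mul(2, C), -1)))) = Add(1, Mul(-2, Mul(Mul(2, C), Mul(Rational(1, 2), Pow(C, -1))))) = Add(1, Mul(-2, 1)) = Add(1, -2) = -1)
Add(Function('x')(3), Mul(Function('k')(-1), Add(Function('r')(6, -4), Mul(4, 4)))) = Add(Mul(2, 3), Mul(-1, Add(0, Mul(4, 4)))) = Add(6, Mul(-1, Add(0, 16))) = Add(6, Mul(-1, 16)) = Add(6, -16) = -10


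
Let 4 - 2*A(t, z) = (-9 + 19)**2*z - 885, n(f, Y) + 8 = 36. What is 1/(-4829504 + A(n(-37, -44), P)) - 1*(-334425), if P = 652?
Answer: 3251720956573/9723319 ≈ 3.3443e+5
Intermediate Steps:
n(f, Y) = 28 (n(f, Y) = -8 + 36 = 28)
A(t, z) = 889/2 - 50*z (A(t, z) = 2 - ((-9 + 19)**2*z - 885)/2 = 2 - (10**2*z - 885)/2 = 2 - (100*z - 885)/2 = 2 - (-885 + 100*z)/2 = 2 + (885/2 - 50*z) = 889/2 - 50*z)
1/(-4829504 + A(n(-37, -44), P)) - 1*(-334425) = 1/(-4829504 + (889/2 - 50*652)) - 1*(-334425) = 1/(-4829504 + (889/2 - 32600)) + 334425 = 1/(-4829504 - 64311/2) + 334425 = 1/(-9723319/2) + 334425 = -2/9723319 + 334425 = 3251720956573/9723319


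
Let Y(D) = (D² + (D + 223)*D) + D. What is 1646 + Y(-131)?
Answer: 6624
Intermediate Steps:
Y(D) = D + D² + D*(223 + D) (Y(D) = (D² + (223 + D)*D) + D = (D² + D*(223 + D)) + D = D + D² + D*(223 + D))
1646 + Y(-131) = 1646 + 2*(-131)*(112 - 131) = 1646 + 2*(-131)*(-19) = 1646 + 4978 = 6624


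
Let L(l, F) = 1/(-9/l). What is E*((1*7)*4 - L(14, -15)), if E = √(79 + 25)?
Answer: 532*√26/9 ≈ 301.41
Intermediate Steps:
L(l, F) = -l/9
E = 2*√26 (E = √104 = 2*√26 ≈ 10.198)
E*((1*7)*4 - L(14, -15)) = (2*√26)*((1*7)*4 - (-1)*14/9) = (2*√26)*(7*4 - 1*(-14/9)) = (2*√26)*(28 + 14/9) = (2*√26)*(266/9) = 532*√26/9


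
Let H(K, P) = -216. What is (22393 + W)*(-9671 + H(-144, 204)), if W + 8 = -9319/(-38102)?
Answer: -8432845637443/38102 ≈ -2.2132e+8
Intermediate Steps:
W = -295497/38102 (W = -8 - 9319/(-38102) = -8 - 9319*(-1/38102) = -8 + 9319/38102 = -295497/38102 ≈ -7.7554)
(22393 + W)*(-9671 + H(-144, 204)) = (22393 - 295497/38102)*(-9671 - 216) = (852922589/38102)*(-9887) = -8432845637443/38102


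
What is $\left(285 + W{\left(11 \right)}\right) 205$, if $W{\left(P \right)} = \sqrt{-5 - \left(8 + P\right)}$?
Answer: $58425 + 410 i \sqrt{6} \approx 58425.0 + 1004.3 i$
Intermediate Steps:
$W{\left(P \right)} = \sqrt{-13 - P}$
$\left(285 + W{\left(11 \right)}\right) 205 = \left(285 + \sqrt{-13 - 11}\right) 205 = \left(285 + \sqrt{-24}\right) 205 = \left(285 + 2 i \sqrt{6}\right) 205 = 58425 + 410 i \sqrt{6}$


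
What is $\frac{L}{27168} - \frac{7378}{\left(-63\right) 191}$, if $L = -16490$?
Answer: $\frac{48127}{7783632} \approx 0.0061831$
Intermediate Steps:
$\frac{L}{27168} - \frac{7378}{\left(-63\right) 191} = - \frac{16490}{27168} - \frac{7378}{\left(-63\right) 191} = \left(-16490\right) \frac{1}{27168} - \frac{7378}{-12033} = - \frac{8245}{13584} - - \frac{1054}{1719} = - \frac{8245}{13584} + \frac{1054}{1719} = \frac{48127}{7783632}$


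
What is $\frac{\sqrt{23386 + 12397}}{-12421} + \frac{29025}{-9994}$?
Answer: $- \frac{29025}{9994} - \frac{\sqrt{35783}}{12421} \approx -2.9195$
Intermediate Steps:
$\frac{\sqrt{23386 + 12397}}{-12421} + \frac{29025}{-9994} = \sqrt{35783} \left(- \frac{1}{12421}\right) + 29025 \left(- \frac{1}{9994}\right) = - \frac{\sqrt{35783}}{12421} - \frac{29025}{9994} = - \frac{29025}{9994} - \frac{\sqrt{35783}}{12421}$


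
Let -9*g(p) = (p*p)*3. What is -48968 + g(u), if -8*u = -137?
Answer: -9420625/192 ≈ -49066.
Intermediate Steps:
u = 137/8 (u = -⅛*(-137) = 137/8 ≈ 17.125)
g(p) = -p²/3 (g(p) = -p*p*3/9 = -p²*3/9 = -p²/3)
-48968 + g(u) = -48968 - (137/8)²/3 = -48968 - ⅓*18769/64 = -48968 - 18769/192 = -9420625/192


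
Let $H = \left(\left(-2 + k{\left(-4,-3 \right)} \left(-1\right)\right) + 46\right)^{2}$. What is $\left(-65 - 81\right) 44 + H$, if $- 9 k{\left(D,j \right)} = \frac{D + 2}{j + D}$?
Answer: $- \frac{17801780}{3969} \approx -4485.2$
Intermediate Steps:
$k{\left(D,j \right)} = - \frac{2 + D}{9 \left(D + j\right)}$ ($k{\left(D,j \right)} = - \frac{\left(D + 2\right) \frac{1}{j + D}}{9} = - \frac{\left(2 + D\right) \frac{1}{D + j}}{9} = - \frac{\frac{1}{D + j} \left(2 + D\right)}{9} = - \frac{2 + D}{9 \left(D + j\right)}$)
$H = \frac{7695076}{3969}$ ($H = \left(\left(-2 + \frac{-2 - -4}{9 \left(-4 - 3\right)} \left(-1\right)\right) + 46\right)^{2} = \left(\left(-2 + \frac{-2 + 4}{9 \left(-7\right)} \left(-1\right)\right) + 46\right)^{2} = \left(\left(-2 + \frac{1}{9} \left(- \frac{1}{7}\right) 2 \left(-1\right)\right) + 46\right)^{2} = \left(\left(-2 - - \frac{2}{63}\right) + 46\right)^{2} = \left(\left(-2 + \frac{2}{63}\right) + 46\right)^{2} = \left(- \frac{124}{63} + 46\right)^{2} = \left(\frac{2774}{63}\right)^{2} = \frac{7695076}{3969} \approx 1938.8$)
$\left(-65 - 81\right) 44 + H = \left(-65 - 81\right) 44 + \frac{7695076}{3969} = \left(-146\right) 44 + \frac{7695076}{3969} = -6424 + \frac{7695076}{3969} = - \frac{17801780}{3969}$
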